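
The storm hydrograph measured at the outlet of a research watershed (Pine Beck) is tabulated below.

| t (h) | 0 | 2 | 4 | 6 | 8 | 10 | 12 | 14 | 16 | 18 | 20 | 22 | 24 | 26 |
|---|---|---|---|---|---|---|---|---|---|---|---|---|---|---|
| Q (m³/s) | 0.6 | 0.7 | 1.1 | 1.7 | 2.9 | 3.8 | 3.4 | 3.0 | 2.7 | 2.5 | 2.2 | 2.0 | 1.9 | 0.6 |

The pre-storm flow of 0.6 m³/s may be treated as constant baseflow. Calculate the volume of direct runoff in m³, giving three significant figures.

Direct-runoff ordinates (Q − Q_b): 0.0, 0.1, 0.5, 1.1, 2.3, 3.2, 2.8, 2.4, 2.1, 1.9, 1.6, 1.4, 1.3, 0.0 m³/s.
ΣQ_DR = 20.70 m³/s.
With Δt = 2 h = 7200 s, V = ΣQ_DR · Δt = 20.70 × 7200 = 1.49 × 10^5 m³.

V ≈ 1.49 × 10^5 m³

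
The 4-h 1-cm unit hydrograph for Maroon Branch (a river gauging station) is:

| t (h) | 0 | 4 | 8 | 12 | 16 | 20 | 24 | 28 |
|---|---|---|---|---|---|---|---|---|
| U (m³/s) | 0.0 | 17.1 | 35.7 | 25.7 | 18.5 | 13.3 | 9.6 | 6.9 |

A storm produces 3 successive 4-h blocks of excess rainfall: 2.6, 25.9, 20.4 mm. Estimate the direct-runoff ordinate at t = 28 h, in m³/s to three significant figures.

Q ≈ 53.8 m³/s

By discrete convolution, Q_j = Σ (P_i / 10 mm) · U_{j−i}.
At t = 28 h (j=7): Q = (2.6/10)·6.9 + (25.9/10)·9.6 + (20.4/10)·13.3 = 53.8 m³/s.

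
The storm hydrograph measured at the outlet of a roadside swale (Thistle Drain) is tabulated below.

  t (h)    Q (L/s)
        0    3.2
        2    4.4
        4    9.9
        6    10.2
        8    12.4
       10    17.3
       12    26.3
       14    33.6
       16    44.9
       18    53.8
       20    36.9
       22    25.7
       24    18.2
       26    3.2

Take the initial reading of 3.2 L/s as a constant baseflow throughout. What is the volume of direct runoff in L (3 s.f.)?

Direct-runoff ordinates (Q − Q_b): 0.0, 1.2, 6.7, 7.0, 9.2, 14.1, 23.1, 30.4, 41.7, 50.6, 33.7, 22.5, 15.0, 0.0 L/s.
ΣQ_DR = 255.2 L/s.
With Δt = 2 h = 7200 s, V = ΣQ_DR · Δt = 255.2 × 7200 = 1.84 × 10^6 L.

V ≈ 1.84 × 10^6 L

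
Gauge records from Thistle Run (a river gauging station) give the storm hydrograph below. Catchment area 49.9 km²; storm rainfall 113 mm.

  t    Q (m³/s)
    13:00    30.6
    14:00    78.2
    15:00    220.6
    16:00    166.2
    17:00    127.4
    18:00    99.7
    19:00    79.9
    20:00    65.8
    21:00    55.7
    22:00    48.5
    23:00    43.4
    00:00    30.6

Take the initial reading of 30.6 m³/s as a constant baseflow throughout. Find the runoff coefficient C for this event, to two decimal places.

ΣQ_DR = 679.4 m³/s; V = ΣQ_DR·Δt = 2.446 × 10^6 m³.
Runoff depth d = V / A = 49.01 mm.
C = d / P = 49.01 / 113 = 0.43.

C ≈ 0.43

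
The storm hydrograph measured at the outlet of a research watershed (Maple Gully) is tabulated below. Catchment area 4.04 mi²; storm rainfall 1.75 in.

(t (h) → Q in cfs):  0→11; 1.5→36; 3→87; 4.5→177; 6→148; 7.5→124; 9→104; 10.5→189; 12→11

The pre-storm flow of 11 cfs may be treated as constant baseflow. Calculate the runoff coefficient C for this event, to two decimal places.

C ≈ 0.26

ΣQ_DR = 788.0 cfs; V = ΣQ_DR·Δt = 4.255 × 10^6 ft³.
Runoff depth d = V / A = 0.4534 in.
C = d / P = 0.4534 / 1.75 = 0.26.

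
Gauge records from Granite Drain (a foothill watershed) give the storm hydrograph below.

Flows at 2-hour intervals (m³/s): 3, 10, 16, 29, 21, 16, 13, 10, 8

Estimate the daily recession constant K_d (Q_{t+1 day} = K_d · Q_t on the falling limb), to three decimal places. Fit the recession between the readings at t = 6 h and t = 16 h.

Between t = 6 h and t = 16 h the flow falls from 29 to 8 m³/s over 5×2 h = 10 h.
Per-interval ratio K = (8/29)^(1/5) = 0.7729; K_d = K^(24/2) = 0.045.

K_d ≈ 0.045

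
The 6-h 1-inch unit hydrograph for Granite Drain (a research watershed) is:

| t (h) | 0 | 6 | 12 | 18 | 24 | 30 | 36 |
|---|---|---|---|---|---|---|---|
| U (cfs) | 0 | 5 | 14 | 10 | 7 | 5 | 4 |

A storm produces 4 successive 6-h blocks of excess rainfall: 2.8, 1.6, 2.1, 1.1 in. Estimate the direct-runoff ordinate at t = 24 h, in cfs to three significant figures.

By discrete convolution, Q_j = Σ (P_i / 1 in) · U_{j−i}.
At t = 24 h (j=4): Q = (2.8/1)·7 + (1.6/1)·10 + (2.1/1)·14 + (1.1/1)·5 = 70.5 cfs.

Q ≈ 70.5 cfs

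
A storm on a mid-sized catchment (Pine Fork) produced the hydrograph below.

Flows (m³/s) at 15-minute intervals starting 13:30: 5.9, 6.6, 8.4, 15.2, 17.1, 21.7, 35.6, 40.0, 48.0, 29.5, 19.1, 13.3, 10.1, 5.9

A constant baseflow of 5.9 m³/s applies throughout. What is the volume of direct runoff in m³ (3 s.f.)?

Direct-runoff ordinates (Q − Q_b): 0.0, 0.7, 2.5, 9.3, 11.2, 15.8, 29.7, 34.1, 42.1, 23.6, 13.2, 7.4, 4.2, 0.0 m³/s.
ΣQ_DR = 193.8 m³/s.
With Δt = 0.25 h = 900 s, V = ΣQ_DR · Δt = 193.8 × 900 = 1.74 × 10^5 m³.

V ≈ 1.74 × 10^5 m³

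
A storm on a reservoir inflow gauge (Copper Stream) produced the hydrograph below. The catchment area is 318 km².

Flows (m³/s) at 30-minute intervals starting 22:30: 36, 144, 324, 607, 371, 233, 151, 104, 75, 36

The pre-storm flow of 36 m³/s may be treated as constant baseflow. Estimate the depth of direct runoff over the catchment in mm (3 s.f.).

Direct runoff: 0.0, 108.0, 288.0, 571.0, 335.0, 197.0, 115.0, 68.0, 39.0, 0.0 m³/s; ΣQ_DR = 1721 m³/s.
V = ΣQ_DR · Δt = 1721 × 1800 s = 3.098 × 10^6 m³.
Over A = 318 km², depth = V / A = 9.74 mm.

d ≈ 9.74 mm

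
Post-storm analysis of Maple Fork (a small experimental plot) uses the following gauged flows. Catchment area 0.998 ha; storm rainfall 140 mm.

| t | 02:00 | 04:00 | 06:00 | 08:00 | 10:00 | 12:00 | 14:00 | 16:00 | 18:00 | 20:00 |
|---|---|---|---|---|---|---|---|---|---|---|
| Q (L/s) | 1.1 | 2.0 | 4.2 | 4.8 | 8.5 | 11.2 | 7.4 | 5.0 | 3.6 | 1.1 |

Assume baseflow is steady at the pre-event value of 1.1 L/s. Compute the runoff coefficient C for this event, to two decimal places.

C ≈ 0.20

ΣQ_DR = 37.90 L/s; V = ΣQ_DR·Δt = 2.729 × 10^5 L.
Runoff depth d = V / A = 27.34 mm.
C = d / P = 27.34 / 140 = 0.20.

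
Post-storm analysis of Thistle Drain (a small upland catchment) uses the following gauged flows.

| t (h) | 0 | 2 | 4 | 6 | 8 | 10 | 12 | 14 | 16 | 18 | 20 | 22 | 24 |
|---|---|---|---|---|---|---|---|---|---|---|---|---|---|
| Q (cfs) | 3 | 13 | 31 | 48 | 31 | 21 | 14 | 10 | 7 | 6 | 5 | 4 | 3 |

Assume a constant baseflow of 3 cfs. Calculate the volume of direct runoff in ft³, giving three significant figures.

V ≈ 1.13 × 10^6 ft³

Direct-runoff ordinates (Q − Q_b): 0.0, 10.0, 28.0, 45.0, 28.0, 18.0, 11.0, 7.0, 4.0, 3.0, 2.0, 1.0, 0.0 cfs.
ΣQ_DR = 157.0 cfs.
With Δt = 2 h = 7200 s, V = ΣQ_DR · Δt = 157.0 × 7200 = 1.13 × 10^6 ft³.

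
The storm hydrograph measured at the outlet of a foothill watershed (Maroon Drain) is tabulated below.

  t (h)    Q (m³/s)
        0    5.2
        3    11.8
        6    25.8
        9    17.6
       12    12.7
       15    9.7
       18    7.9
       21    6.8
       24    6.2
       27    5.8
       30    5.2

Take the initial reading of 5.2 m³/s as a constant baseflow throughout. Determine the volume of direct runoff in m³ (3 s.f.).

Direct-runoff ordinates (Q − Q_b): 0.0, 6.6, 20.6, 12.4, 7.5, 4.5, 2.7, 1.6, 1.0, 0.6, 0.0 m³/s.
ΣQ_DR = 57.50 m³/s.
With Δt = 3 h = 10800 s, V = ΣQ_DR · Δt = 57.50 × 10800 = 6.21 × 10^5 m³.

V ≈ 6.21 × 10^5 m³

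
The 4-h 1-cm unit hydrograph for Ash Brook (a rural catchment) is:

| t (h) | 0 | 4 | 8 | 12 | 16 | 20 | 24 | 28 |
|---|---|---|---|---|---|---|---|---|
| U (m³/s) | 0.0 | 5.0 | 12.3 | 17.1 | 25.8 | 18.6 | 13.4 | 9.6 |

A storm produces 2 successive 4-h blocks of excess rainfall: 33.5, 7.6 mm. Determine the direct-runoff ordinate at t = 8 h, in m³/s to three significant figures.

By discrete convolution, Q_j = Σ (P_i / 10 mm) · U_{j−i}.
At t = 8 h (j=2): Q = (33.5/10)·12.3 + (7.6/10)·5.0 = 45.0 m³/s.

Q ≈ 45.0 m³/s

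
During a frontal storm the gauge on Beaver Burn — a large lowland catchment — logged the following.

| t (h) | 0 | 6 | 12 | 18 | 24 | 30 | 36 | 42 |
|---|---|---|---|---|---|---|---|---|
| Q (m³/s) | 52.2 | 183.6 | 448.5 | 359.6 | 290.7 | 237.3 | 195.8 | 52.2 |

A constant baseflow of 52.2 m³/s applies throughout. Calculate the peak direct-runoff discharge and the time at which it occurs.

Q_p = 396.3 m³/s at t = 12 h

Subtracting baseflow gives direct-runoff ordinates: 0.0, 131.4, 396.3, 307.4, 238.5, 185.1, 143.6, 0.0 m³/s.
The maximum is 396.3 m³/s, occurring at the reading for t = 12 h.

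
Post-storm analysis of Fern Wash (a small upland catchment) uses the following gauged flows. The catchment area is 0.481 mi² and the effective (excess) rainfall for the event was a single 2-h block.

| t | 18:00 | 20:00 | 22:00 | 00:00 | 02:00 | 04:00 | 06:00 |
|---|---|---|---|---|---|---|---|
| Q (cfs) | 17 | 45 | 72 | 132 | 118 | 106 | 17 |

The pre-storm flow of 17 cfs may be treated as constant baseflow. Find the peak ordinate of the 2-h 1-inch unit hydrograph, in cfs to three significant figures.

Direct runoff: 0.0, 28.0, 55.0, 115.0, 101.0, 89.0, 0.0 cfs; ΣQ_DR = 388.0 cfs, peak = 115.0 cfs.
Runoff depth d = ΣQ_DR·Δt / A = 388.0 × 7200 / (0.481 mi²) = 2.500 in.
The 1-inch UH is the DRH scaled by (1 in)/d, so U_p = 115.0 × 1/2.500 = 46.0 cfs.

U_p ≈ 46.0 cfs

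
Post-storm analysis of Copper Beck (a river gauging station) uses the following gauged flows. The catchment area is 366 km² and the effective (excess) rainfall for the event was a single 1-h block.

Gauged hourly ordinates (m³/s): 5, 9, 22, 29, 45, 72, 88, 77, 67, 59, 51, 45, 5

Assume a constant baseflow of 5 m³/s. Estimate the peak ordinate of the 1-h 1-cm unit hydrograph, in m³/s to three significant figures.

U_p ≈ 166 m³/s

Direct runoff: 0.0, 4.0, 17.0, 24.0, 40.0, 67.0, 83.0, 72.0, 62.0, 54.0, 46.0, 40.0, 0.0 m³/s; ΣQ_DR = 509.0 m³/s, peak = 83.0 m³/s.
Runoff depth d = ΣQ_DR·Δt / A = 509.0 × 3600 / (366 km²) = 5.007 mm.
The 1-cm UH is the DRH scaled by (10 mm)/d, so U_p = 83.0 × 10/5.007 = 166 m³/s.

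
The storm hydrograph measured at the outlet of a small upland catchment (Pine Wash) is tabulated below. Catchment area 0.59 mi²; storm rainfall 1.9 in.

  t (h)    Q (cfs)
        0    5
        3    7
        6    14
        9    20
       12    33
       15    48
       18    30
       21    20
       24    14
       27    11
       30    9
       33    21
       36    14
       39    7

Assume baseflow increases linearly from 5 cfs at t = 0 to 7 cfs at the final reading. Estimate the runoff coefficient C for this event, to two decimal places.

C ≈ 0.70

ΣQ_DR = 169.0 cfs; V = ΣQ_DR·Δt = 1.825 × 10^6 ft³.
Runoff depth d = V / A = 1.332 in.
C = d / P = 1.332 / 1.9 = 0.70.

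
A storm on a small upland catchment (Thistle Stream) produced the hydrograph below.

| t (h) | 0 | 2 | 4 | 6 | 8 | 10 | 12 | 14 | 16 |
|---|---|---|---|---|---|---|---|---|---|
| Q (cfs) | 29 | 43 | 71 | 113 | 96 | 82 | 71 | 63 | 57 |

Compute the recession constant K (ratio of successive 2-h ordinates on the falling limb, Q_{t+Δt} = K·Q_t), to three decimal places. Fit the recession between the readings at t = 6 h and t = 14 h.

K ≈ 0.864

Using the recession-limb readings at t = 6 h and t = 14 h: Q falls from 113 to 63 cfs over 4 intervals.
K = (Q₂/Q₁)^(1/4) = (63/113)^(1/4) = 0.864.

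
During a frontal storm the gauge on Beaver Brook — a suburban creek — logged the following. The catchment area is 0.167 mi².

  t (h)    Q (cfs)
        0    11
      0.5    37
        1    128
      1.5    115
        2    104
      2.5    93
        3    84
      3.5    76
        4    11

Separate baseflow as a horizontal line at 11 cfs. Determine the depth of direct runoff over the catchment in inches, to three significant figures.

d ≈ 2.60 in

Direct runoff: 0.0, 26.0, 117.0, 104.0, 93.0, 82.0, 73.0, 65.0, 0.0 cfs; ΣQ_DR = 560.0 cfs.
V = ΣQ_DR · Δt = 560.0 × 1800 s = 1.008 × 10^6 ft³.
Over A = 0.167 mi², depth = V / A = 2.60 in.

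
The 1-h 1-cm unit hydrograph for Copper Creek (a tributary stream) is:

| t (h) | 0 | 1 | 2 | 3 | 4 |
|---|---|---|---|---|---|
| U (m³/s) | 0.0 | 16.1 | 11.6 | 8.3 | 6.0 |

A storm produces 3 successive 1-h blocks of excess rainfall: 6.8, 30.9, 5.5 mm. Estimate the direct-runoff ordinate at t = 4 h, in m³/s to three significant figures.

By discrete convolution, Q_j = Σ (P_i / 10 mm) · U_{j−i}.
At t = 4 h (j=4): Q = (6.8/10)·6.0 + (30.9/10)·8.3 + (5.5/10)·11.6 = 36.1 m³/s.

Q ≈ 36.1 m³/s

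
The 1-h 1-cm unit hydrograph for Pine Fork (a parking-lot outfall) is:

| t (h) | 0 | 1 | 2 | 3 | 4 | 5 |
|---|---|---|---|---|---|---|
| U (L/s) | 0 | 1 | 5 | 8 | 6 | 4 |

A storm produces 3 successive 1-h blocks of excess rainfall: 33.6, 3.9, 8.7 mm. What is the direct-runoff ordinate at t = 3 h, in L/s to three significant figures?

By discrete convolution, Q_j = Σ (P_i / 10 mm) · U_{j−i}.
At t = 3 h (j=3): Q = (33.6/10)·8 + (3.9/10)·5 + (8.7/10)·1 = 29.7 L/s.

Q ≈ 29.7 L/s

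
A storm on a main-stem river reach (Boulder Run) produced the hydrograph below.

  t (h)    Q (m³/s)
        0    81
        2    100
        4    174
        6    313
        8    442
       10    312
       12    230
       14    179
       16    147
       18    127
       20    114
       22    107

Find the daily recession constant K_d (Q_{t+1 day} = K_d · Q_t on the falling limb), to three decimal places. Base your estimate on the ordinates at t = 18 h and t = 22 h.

K_d ≈ 0.358

Between t = 18 h and t = 22 h the flow falls from 127 to 107 m³/s over 2×2 h = 4 h.
Per-interval ratio K = (107/127)^(1/2) = 0.9179; K_d = K^(24/2) = 0.358.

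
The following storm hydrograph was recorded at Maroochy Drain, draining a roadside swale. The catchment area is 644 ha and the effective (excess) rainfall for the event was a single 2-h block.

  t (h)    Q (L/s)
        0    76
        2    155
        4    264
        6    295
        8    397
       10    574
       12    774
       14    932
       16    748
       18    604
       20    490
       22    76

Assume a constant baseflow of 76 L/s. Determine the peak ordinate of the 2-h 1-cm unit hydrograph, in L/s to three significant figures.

Direct runoff: 0.0, 79.0, 188.0, 219.0, 321.0, 498.0, 698.0, 856.0, 672.0, 528.0, 414.0, 0.0 L/s; ΣQ_DR = 4473 L/s, peak = 856.0 L/s.
Runoff depth d = ΣQ_DR·Δt / A = 4473 × 7200 / (644 ha) = 5.001 mm.
The 1-cm UH is the DRH scaled by (10 mm)/d, so U_p = 856.0 × 10/5.001 = 1710 L/s.

U_p ≈ 1710 L/s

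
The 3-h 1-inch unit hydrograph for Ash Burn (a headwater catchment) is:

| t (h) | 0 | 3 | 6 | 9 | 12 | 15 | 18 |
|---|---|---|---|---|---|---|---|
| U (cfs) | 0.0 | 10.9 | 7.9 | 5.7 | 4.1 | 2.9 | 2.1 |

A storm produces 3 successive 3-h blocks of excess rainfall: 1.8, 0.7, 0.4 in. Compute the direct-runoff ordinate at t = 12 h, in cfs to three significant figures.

Q ≈ 14.5 cfs

By discrete convolution, Q_j = Σ (P_i / 1 in) · U_{j−i}.
At t = 12 h (j=4): Q = (1.8/1)·4.1 + (0.7/1)·5.7 + (0.4/1)·7.9 = 14.5 cfs.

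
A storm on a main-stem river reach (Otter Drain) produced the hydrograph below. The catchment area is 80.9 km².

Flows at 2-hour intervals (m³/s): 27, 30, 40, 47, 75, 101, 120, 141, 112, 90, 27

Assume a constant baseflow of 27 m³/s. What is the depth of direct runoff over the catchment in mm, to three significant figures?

d ≈ 45.7 mm

Direct runoff: 0.0, 3.0, 13.0, 20.0, 48.0, 74.0, 93.0, 114.0, 85.0, 63.0, 0.0 m³/s; ΣQ_DR = 513.0 m³/s.
V = ΣQ_DR · Δt = 513.0 × 7200 s = 3.694 × 10^6 m³.
Over A = 80.9 km², depth = V / A = 45.7 mm.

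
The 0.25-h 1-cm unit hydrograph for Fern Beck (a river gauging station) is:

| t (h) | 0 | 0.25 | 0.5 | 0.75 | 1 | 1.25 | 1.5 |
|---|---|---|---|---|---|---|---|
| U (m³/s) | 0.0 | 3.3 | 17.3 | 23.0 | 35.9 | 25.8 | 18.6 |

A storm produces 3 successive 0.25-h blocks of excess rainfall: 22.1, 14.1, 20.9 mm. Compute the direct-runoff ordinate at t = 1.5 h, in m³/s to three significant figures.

By discrete convolution, Q_j = Σ (P_i / 10 mm) · U_{j−i}.
At t = 1.5 h (j=6): Q = (22.1/10)·18.6 + (14.1/10)·25.8 + (20.9/10)·35.9 = 153 m³/s.

Q ≈ 153 m³/s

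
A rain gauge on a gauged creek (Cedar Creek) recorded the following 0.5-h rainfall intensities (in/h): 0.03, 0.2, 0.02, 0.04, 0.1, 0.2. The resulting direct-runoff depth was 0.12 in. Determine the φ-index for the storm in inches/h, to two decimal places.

φ ≈ 0.09 in/h

Only the 3 blocks with intensity above φ contribute runoff: 0.2, 0.1, 0.2 in/h.
Σ(I−φ)·Δt = d  ⇒  (0.2+0.1+0.2 − 3φ)·0.5 = 0.12
φ = (0.5000 − 0.12/0.5) / 3 = 0.09 in/h.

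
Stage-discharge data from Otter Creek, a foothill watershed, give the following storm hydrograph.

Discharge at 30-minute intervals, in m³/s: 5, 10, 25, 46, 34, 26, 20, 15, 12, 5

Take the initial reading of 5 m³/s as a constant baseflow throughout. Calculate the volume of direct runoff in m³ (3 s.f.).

V ≈ 2.66 × 10^5 m³

Direct-runoff ordinates (Q − Q_b): 0.0, 5.0, 20.0, 41.0, 29.0, 21.0, 15.0, 10.0, 7.0, 0.0 m³/s.
ΣQ_DR = 148.0 m³/s.
With Δt = 0.5 h = 1800 s, V = ΣQ_DR · Δt = 148.0 × 1800 = 2.66 × 10^5 m³.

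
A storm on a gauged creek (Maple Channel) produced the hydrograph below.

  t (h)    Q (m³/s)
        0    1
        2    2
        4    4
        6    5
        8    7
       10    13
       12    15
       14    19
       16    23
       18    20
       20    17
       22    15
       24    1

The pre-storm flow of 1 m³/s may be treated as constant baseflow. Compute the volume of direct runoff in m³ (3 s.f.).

V ≈ 9.29 × 10^5 m³

Direct-runoff ordinates (Q − Q_b): 0.0, 1.0, 3.0, 4.0, 6.0, 12.0, 14.0, 18.0, 22.0, 19.0, 16.0, 14.0, 0.0 m³/s.
ΣQ_DR = 129.0 m³/s.
With Δt = 2 h = 7200 s, V = ΣQ_DR · Δt = 129.0 × 7200 = 9.29 × 10^5 m³.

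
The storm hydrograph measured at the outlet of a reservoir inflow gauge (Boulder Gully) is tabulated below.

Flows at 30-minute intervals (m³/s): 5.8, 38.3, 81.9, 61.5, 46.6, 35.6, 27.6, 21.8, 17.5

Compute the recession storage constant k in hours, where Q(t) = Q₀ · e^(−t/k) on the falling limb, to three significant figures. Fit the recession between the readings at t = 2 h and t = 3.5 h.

On the falling limb, Q drops from 46.6 to 21.8 m³/s between t = 2 h and t = 3.5 h (Δt = 1.5 h).
k = −Δt / ln(Q₂/Q₁) = −1.5 / ln(21.8/46.6) = 1.97 h.

k ≈ 1.97 h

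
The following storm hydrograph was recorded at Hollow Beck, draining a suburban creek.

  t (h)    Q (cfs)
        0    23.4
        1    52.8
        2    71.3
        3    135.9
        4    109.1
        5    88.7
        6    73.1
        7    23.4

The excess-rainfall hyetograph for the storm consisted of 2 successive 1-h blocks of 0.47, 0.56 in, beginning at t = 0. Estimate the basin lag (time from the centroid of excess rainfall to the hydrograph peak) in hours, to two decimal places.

Centroid of excess rainfall: t_c = Σ P_i·t̄_i / ΣP_i = 1.0437 h (block centres at 0.5, 1.5 h).
Hydrograph peak occurs at t = 3 h, so basin lag t_L = 3 − 1.0437 = 1.96 h.

t_L ≈ 1.96 h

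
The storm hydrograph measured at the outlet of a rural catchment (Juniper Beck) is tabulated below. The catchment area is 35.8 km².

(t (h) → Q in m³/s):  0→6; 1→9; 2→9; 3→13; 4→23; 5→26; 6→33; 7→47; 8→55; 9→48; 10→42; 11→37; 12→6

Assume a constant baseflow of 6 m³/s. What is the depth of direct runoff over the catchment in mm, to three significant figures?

d ≈ 27.8 mm

Direct runoff: 0.0, 3.0, 3.0, 7.0, 17.0, 20.0, 27.0, 41.0, 49.0, 42.0, 36.0, 31.0, 0.0 m³/s; ΣQ_DR = 276.0 m³/s.
V = ΣQ_DR · Δt = 276.0 × 3600 s = 9.936 × 10^5 m³.
Over A = 35.8 km², depth = V / A = 27.8 mm.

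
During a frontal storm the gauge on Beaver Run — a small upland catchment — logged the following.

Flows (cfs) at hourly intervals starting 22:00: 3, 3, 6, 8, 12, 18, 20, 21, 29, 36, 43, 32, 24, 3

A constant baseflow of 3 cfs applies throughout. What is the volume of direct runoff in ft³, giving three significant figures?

Direct-runoff ordinates (Q − Q_b): 0.0, 0.0, 3.0, 5.0, 9.0, 15.0, 17.0, 18.0, 26.0, 33.0, 40.0, 29.0, 21.0, 0.0 cfs.
ΣQ_DR = 216.0 cfs.
With Δt = 1 h = 3600 s, V = ΣQ_DR · Δt = 216.0 × 3600 = 7.78 × 10^5 ft³.

V ≈ 7.78 × 10^5 ft³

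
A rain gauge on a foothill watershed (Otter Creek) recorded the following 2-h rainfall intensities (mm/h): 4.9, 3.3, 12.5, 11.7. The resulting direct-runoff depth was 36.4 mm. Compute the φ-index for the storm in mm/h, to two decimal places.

φ ≈ 3.63 mm/h

Only the 3 blocks with intensity above φ contribute runoff: 4.9, 12.5, 11.7 mm/h.
Σ(I−φ)·Δt = d  ⇒  (4.9+12.5+11.7 − 3φ)·2 = 36.4
φ = (29.10 − 36.4/2) / 3 = 3.63 mm/h.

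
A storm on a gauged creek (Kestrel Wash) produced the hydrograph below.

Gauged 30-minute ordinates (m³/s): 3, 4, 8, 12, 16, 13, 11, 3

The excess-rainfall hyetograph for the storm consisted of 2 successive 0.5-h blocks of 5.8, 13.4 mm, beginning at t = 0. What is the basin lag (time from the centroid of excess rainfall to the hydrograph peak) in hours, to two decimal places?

Centroid of excess rainfall: t_c = Σ P_i·t̄_i / ΣP_i = 0.5990 h (block centres at 0.25, 0.75 h).
Hydrograph peak occurs at t = 2 h, so basin lag t_L = 2 − 0.5990 = 1.40 h.

t_L ≈ 1.40 h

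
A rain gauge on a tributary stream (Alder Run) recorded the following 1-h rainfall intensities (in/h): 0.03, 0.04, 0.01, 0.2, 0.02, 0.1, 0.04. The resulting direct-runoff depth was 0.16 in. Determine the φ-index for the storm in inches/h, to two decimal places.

φ ≈ 0.07 in/h

Only the 2 blocks with intensity above φ contribute runoff: 0.2, 0.1 in/h.
Σ(I−φ)·Δt = d  ⇒  (0.2+0.1 − 2φ)·1 = 0.16
φ = (0.3000 − 0.16/1) / 2 = 0.07 in/h.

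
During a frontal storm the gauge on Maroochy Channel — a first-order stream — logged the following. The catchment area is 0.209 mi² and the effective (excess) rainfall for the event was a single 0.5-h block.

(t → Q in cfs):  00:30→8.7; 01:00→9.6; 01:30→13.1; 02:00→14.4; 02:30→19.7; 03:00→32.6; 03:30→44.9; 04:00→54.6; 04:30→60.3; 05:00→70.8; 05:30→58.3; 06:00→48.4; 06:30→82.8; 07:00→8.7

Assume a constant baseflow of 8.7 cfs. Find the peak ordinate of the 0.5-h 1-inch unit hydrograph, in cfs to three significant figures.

Direct runoff: 0.0, 0.9, 4.4, 5.7, 11.0, 23.9, 36.2, 45.9, 51.6, 62.1, 49.6, 39.7, 74.1, 0.0 cfs; ΣQ_DR = 405.1 cfs, peak = 74.1 cfs.
Runoff depth d = ΣQ_DR·Δt / A = 405.1 × 1800 / (0.209 mi²) = 1.502 in.
The 1-inch UH is the DRH scaled by (1 in)/d, so U_p = 74.1 × 1/1.502 = 49.3 cfs.

U_p ≈ 49.3 cfs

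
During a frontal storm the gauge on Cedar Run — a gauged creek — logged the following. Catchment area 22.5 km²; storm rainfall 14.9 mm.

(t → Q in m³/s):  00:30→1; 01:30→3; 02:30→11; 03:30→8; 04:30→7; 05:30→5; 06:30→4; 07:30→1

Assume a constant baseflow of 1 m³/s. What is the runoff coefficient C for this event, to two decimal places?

C ≈ 0.34

ΣQ_DR = 32.00 m³/s; V = ΣQ_DR·Δt = 1.152 × 10^5 m³.
Runoff depth d = V / A = 5.120 mm.
C = d / P = 5.120 / 14.9 = 0.34.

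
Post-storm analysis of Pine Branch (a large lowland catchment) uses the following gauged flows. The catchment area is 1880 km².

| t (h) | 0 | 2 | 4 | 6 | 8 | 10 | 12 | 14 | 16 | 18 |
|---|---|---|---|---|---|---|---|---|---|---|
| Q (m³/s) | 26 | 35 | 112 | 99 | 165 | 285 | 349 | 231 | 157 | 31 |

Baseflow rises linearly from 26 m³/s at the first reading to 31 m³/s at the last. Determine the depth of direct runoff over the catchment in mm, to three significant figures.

Direct runoff: 0.00, 8.44, 84.89, 71.33, 136.78, 256.22, 319.67, 201.11, 126.56, 0.00 m³/s; ΣQ_DR = 1205 m³/s.
V = ΣQ_DR · Δt = 1205 × 7200 s = 8.676 × 10^6 m³.
Over A = 1880 km², depth = V / A = 4.61 mm.

d ≈ 4.61 mm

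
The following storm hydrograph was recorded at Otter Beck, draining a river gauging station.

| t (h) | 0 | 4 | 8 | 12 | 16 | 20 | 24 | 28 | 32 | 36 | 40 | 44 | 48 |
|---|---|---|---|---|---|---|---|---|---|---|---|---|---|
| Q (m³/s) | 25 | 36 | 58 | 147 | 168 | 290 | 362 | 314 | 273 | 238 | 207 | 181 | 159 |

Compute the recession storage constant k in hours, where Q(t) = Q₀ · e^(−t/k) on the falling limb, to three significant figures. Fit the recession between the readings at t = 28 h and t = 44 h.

k ≈ 29.0 h

On the falling limb, Q drops from 314 to 181 m³/s between t = 28 h and t = 44 h (Δt = 16 h).
k = −Δt / ln(Q₂/Q₁) = −16 / ln(181/314) = 29.0 h.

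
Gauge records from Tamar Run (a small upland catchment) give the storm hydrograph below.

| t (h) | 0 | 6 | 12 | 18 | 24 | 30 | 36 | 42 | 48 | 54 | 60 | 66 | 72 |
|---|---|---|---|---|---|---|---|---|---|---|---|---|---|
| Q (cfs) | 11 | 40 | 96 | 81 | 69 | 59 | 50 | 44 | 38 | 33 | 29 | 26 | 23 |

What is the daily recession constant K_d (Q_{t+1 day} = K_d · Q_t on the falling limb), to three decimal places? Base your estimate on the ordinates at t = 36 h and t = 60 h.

Between t = 36 h and t = 60 h the flow falls from 50 to 29 cfs over 4×6 h = 24 h.
Per-interval ratio K = (29/50)^(1/4) = 0.8727; K_d = K^(24/6) = 0.580.

K_d ≈ 0.580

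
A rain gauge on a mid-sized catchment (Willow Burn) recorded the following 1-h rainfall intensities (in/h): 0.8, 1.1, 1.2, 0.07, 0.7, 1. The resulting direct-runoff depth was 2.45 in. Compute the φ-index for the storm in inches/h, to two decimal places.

φ ≈ 0.47 in/h

Only the 5 blocks with intensity above φ contribute runoff: 0.8, 1.1, 1.2, 0.7, 1 in/h.
Σ(I−φ)·Δt = d  ⇒  (0.8+1.1+1.2+0.7+1 − 5φ)·1 = 2.45
φ = (4.800 − 2.45/1) / 5 = 0.47 in/h.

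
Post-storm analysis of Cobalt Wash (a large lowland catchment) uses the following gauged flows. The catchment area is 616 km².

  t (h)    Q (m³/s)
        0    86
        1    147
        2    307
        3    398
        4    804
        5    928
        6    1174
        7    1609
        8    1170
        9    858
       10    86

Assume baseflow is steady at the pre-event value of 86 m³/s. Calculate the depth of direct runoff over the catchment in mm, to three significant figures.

Direct runoff: 0.0, 61.0, 221.0, 312.0, 718.0, 842.0, 1088.0, 1523.0, 1084.0, 772.0, 0.0 m³/s; ΣQ_DR = 6621 m³/s.
V = ΣQ_DR · Δt = 6621 × 3600 s = 2.384 × 10^7 m³.
Over A = 616 km², depth = V / A = 38.7 mm.

d ≈ 38.7 mm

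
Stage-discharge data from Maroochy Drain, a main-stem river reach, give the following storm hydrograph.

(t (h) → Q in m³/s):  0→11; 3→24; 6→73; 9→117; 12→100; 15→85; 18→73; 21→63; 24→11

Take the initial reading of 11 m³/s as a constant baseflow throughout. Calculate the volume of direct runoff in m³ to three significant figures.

Direct-runoff ordinates (Q − Q_b): 0.0, 13.0, 62.0, 106.0, 89.0, 74.0, 62.0, 52.0, 0.0 m³/s.
ΣQ_DR = 458.0 m³/s.
With Δt = 3 h = 10800 s, V = ΣQ_DR · Δt = 458.0 × 10800 = 4.95 × 10^6 m³.

V ≈ 4.95 × 10^6 m³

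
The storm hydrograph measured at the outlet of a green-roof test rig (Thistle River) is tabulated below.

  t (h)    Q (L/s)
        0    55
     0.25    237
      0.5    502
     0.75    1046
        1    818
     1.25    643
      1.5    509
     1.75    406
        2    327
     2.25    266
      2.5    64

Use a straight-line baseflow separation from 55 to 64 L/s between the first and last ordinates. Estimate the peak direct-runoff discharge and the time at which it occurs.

Q_p = 988.30 L/s at t = 0.75 h

Subtracting baseflow gives direct-runoff ordinates: 0.00, 181.10, 445.20, 988.30, 759.40, 583.50, 448.60, 344.70, 264.80, 202.90, 0.00 L/s.
The maximum is 988.30 L/s, occurring at the reading for t = 0.75 h.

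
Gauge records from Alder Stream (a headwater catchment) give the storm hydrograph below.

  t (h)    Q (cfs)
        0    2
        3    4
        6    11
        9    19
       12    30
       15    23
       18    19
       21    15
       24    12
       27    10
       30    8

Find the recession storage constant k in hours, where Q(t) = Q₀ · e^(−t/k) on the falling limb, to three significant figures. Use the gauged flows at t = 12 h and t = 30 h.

On the falling limb, Q drops from 30 to 8 cfs between t = 12 h and t = 30 h (Δt = 18 h).
k = −Δt / ln(Q₂/Q₁) = −18 / ln(8/30) = 13.6 h.

k ≈ 13.6 h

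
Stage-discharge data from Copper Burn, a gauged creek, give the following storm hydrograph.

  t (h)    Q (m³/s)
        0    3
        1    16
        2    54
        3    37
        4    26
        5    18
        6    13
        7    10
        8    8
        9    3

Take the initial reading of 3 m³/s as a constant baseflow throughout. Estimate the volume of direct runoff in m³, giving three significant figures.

Direct-runoff ordinates (Q − Q_b): 0.0, 13.0, 51.0, 34.0, 23.0, 15.0, 10.0, 7.0, 5.0, 0.0 m³/s.
ΣQ_DR = 158.0 m³/s.
With Δt = 1 h = 3600 s, V = ΣQ_DR · Δt = 158.0 × 3600 = 5.69 × 10^5 m³.

V ≈ 5.69 × 10^5 m³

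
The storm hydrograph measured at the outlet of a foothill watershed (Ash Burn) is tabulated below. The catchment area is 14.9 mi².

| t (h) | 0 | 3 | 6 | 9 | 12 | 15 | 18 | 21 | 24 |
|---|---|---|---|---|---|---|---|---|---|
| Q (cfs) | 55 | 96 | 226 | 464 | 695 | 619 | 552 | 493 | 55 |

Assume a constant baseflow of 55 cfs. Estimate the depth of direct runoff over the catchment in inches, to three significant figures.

d ≈ 0.861 in

Direct runoff: 0.0, 41.0, 171.0, 409.0, 640.0, 564.0, 497.0, 438.0, 0.0 cfs; ΣQ_DR = 2760 cfs.
V = ΣQ_DR · Δt = 2760 × 10800 s = 2.981 × 10^7 ft³.
Over A = 14.9 mi², depth = V / A = 0.861 in.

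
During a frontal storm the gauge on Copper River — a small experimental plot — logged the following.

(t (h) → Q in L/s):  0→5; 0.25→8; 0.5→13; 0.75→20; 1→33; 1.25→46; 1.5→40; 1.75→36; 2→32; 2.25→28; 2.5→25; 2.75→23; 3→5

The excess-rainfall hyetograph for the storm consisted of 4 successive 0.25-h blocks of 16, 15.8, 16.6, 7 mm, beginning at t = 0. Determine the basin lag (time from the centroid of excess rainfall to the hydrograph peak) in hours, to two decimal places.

Centroid of excess rainfall: t_c = Σ P_i·t̄_i / ΣP_i = 0.4409 h (block centres at 0.125, 0.375, 0.625, 0.875 h).
Hydrograph peak occurs at t = 1.25 h, so basin lag t_L = 1.25 − 0.4409 = 0.81 h.

t_L ≈ 0.81 h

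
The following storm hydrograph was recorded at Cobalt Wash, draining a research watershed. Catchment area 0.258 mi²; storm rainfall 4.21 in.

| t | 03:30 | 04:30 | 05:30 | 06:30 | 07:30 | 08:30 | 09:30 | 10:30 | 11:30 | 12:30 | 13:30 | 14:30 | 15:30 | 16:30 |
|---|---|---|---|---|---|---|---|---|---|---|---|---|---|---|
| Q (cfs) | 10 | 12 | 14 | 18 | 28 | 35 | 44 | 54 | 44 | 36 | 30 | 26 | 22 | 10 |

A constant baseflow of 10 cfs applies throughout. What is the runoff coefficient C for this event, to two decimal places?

C ≈ 0.35

ΣQ_DR = 243.0 cfs; V = ΣQ_DR·Δt = 8.748 × 10^5 ft³.
Runoff depth d = V / A = 1.459 in.
C = d / P = 1.459 / 4.21 = 0.35.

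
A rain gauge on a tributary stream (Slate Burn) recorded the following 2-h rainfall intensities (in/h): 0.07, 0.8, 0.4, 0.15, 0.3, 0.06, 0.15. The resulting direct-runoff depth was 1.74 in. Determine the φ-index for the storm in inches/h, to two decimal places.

Only the 3 blocks with intensity above φ contribute runoff: 0.8, 0.4, 0.3 in/h.
Σ(I−φ)·Δt = d  ⇒  (0.8+0.4+0.3 − 3φ)·2 = 1.74
φ = (1.500 − 1.74/2) / 3 = 0.21 in/h.

φ ≈ 0.21 in/h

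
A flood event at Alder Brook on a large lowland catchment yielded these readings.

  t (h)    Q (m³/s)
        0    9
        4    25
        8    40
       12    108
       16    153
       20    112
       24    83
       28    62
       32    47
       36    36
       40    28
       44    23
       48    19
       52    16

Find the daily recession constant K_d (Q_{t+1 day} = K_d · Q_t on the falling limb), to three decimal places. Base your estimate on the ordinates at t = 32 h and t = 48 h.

Between t = 32 h and t = 48 h the flow falls from 47 to 19 m³/s over 4×4 h = 16 h.
Per-interval ratio K = (19/47)^(1/4) = 0.7974; K_d = K^(24/4) = 0.257.

K_d ≈ 0.257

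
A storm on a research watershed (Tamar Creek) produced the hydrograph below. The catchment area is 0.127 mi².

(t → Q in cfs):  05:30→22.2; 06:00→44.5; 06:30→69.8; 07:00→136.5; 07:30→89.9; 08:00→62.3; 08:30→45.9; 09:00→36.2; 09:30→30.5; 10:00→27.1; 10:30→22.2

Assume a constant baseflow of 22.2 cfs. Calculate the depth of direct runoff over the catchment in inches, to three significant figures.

d ≈ 2.09 in

Direct runoff: 0.0, 22.3, 47.6, 114.3, 67.7, 40.1, 23.7, 14.0, 8.3, 4.9, 0.0 cfs; ΣQ_DR = 342.9 cfs.
V = ΣQ_DR · Δt = 342.9 × 1800 s = 6.172 × 10^5 ft³.
Over A = 0.127 mi², depth = V / A = 2.09 in.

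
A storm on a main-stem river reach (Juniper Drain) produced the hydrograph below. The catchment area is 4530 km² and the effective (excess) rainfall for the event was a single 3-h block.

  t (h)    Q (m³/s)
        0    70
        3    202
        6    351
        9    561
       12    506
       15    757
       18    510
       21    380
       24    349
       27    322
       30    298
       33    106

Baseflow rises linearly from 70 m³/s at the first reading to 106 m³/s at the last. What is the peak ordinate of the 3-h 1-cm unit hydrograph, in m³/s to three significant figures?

U_p ≈ 838 m³/s

Direct runoff: 0.00, 128.73, 274.45, 481.18, 422.91, 670.64, 420.36, 287.09, 252.82, 222.55, 195.27, 0.00 m³/s; ΣQ_DR = 3356 m³/s, peak = 670.64 m³/s.
Runoff depth d = ΣQ_DR·Δt / A = 3356 × 10800 / (4530 km²) = 8.001 mm.
The 1-cm UH is the DRH scaled by (10 mm)/d, so U_p = 670.64 × 10/8.001 = 838 m³/s.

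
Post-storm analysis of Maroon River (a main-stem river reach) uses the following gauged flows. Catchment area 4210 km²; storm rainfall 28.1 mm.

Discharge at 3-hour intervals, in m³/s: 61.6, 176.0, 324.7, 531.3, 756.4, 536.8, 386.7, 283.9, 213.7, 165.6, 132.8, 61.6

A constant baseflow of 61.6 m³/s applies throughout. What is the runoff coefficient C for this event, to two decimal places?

C ≈ 0.26

ΣQ_DR = 2892 m³/s; V = ΣQ_DR·Δt = 3.123 × 10^7 m³.
Runoff depth d = V / A = 7.419 mm.
C = d / P = 7.419 / 28.1 = 0.26.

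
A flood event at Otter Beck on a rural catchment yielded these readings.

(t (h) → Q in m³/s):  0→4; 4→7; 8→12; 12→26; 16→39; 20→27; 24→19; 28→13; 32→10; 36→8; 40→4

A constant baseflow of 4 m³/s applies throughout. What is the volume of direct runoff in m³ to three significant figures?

Direct-runoff ordinates (Q − Q_b): 0.0, 3.0, 8.0, 22.0, 35.0, 23.0, 15.0, 9.0, 6.0, 4.0, 0.0 m³/s.
ΣQ_DR = 125.0 m³/s.
With Δt = 4 h = 14400 s, V = ΣQ_DR · Δt = 125.0 × 14400 = 1.80 × 10^6 m³.

V ≈ 1.80 × 10^6 m³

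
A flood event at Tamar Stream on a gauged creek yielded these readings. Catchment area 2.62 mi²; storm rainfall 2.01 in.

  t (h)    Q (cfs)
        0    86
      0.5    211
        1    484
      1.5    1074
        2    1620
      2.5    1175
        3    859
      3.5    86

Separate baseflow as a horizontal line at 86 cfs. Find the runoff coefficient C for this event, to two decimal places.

C ≈ 0.72

ΣQ_DR = 4907 cfs; V = ΣQ_DR·Δt = 8.833 × 10^6 ft³.
Runoff depth d = V / A = 1.451 in.
C = d / P = 1.451 / 2.01 = 0.72.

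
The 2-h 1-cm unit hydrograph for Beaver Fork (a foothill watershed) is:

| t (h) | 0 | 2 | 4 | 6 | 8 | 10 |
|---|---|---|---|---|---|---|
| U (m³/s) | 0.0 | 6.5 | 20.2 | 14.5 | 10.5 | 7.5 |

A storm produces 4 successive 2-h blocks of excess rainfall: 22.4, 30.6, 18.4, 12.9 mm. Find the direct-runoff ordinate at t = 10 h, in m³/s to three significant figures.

Q ≈ 102 m³/s

By discrete convolution, Q_j = Σ (P_i / 10 mm) · U_{j−i}.
At t = 10 h (j=5): Q = (22.4/10)·7.5 + (30.6/10)·10.5 + (18.4/10)·14.5 + (12.9/10)·20.2 = 102 m³/s.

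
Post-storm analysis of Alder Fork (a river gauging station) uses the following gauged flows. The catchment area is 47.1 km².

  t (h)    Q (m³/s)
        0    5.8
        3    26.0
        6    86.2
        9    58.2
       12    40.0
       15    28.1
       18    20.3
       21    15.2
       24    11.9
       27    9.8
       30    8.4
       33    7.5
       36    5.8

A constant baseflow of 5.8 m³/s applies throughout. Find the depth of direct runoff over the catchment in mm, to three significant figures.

Direct runoff: 0.0, 20.2, 80.4, 52.4, 34.2, 22.3, 14.5, 9.4, 6.1, 4.0, 2.6, 1.7, 0.0 m³/s; ΣQ_DR = 247.8 m³/s.
V = ΣQ_DR · Δt = 247.8 × 10800 s = 2.676 × 10^6 m³.
Over A = 47.1 km², depth = V / A = 56.8 mm.

d ≈ 56.8 mm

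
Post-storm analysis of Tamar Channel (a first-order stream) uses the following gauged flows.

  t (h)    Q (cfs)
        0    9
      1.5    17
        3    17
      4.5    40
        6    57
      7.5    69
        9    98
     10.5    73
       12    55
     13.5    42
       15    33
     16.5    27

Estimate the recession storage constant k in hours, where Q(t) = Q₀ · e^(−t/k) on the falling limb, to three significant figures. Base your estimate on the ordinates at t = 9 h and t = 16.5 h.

On the falling limb, Q drops from 98 to 27 cfs between t = 9 h and t = 16.5 h (Δt = 7.5 h).
k = −Δt / ln(Q₂/Q₁) = −7.5 / ln(27/98) = 5.82 h.

k ≈ 5.82 h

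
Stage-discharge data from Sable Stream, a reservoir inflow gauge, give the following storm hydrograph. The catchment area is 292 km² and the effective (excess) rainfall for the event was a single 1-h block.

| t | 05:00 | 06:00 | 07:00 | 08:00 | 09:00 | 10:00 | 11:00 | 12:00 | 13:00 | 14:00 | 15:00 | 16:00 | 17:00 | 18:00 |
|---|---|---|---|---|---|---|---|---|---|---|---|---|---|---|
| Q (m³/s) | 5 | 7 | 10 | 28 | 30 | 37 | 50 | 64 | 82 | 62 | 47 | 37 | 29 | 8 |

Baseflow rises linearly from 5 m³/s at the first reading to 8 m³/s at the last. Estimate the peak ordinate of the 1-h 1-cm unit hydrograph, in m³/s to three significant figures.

Direct runoff: 0.00, 1.77, 4.54, 22.31, 24.08, 30.85, 43.62, 57.38, 75.15, 54.92, 39.69, 29.46, 21.23, 0.00 m³/s; ΣQ_DR = 405.0 m³/s, peak = 75.15 m³/s.
Runoff depth d = ΣQ_DR·Δt / A = 405.0 × 3600 / (292 km²) = 4.993 mm.
The 1-cm UH is the DRH scaled by (10 mm)/d, so U_p = 75.15 × 10/4.993 = 151 m³/s.

U_p ≈ 151 m³/s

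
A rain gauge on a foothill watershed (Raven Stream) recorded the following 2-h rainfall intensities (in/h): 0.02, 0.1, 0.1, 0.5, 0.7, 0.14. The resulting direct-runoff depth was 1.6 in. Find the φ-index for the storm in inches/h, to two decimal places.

φ ≈ 0.20 in/h

Only the 2 blocks with intensity above φ contribute runoff: 0.5, 0.7 in/h.
Σ(I−φ)·Δt = d  ⇒  (0.5+0.7 − 2φ)·2 = 1.6
φ = (1.200 − 1.6/2) / 2 = 0.20 in/h.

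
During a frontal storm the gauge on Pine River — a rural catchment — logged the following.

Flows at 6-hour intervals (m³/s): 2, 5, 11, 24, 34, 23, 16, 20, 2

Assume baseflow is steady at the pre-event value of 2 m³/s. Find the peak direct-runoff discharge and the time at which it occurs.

Subtracting baseflow gives direct-runoff ordinates: 0.0, 3.0, 9.0, 22.0, 32.0, 21.0, 14.0, 18.0, 0.0 m³/s.
The maximum is 32.0 m³/s, occurring at the reading for t = 24 h.

Q_p = 32.0 m³/s at t = 24 h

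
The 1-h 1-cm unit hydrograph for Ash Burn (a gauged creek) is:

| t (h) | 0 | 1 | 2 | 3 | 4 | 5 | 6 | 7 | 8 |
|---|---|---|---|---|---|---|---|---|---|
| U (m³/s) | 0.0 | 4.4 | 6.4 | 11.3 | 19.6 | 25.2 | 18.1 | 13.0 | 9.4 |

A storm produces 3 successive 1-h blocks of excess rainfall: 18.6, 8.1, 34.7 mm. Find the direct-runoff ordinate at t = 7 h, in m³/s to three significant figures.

By discrete convolution, Q_j = Σ (P_i / 10 mm) · U_{j−i}.
At t = 7 h (j=7): Q = (18.6/10)·13.0 + (8.1/10)·18.1 + (34.7/10)·25.2 = 126 m³/s.

Q ≈ 126 m³/s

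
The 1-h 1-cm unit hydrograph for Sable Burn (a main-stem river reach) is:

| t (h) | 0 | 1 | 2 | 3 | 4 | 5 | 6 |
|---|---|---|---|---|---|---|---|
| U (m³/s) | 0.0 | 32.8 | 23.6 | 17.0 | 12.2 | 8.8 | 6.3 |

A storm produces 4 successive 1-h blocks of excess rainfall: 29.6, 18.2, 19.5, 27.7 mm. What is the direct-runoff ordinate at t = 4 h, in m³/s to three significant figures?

Q ≈ 204 m³/s

By discrete convolution, Q_j = Σ (P_i / 10 mm) · U_{j−i}.
At t = 4 h (j=4): Q = (29.6/10)·12.2 + (18.2/10)·17.0 + (19.5/10)·23.6 + (27.7/10)·32.8 = 204 m³/s.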